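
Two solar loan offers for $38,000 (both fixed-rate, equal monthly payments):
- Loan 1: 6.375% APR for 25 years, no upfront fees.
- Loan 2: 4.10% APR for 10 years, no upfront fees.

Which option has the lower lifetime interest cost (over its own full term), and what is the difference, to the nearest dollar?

Loan 1: at 6.375% the monthly rate is 0.0053125, so the payment is 38,000 × 0.0053125 / (1 − 1.0053125^−300) = $253.62.
Total interest on Loan 1 = 300 × $253.62 − $38,000 = $38,086.00.
Loan 2: at 4.10% the monthly rate is 0.0034167, so the payment is 38,000 × 0.0034167 / (1 − 1.0034167^−120) = $386.54.
Total interest on Loan 2 = 120 × $386.54 − $38,000 = $8,384.80.
Loan 2 is lower by $29,701.20.

Loan 2 by $29,701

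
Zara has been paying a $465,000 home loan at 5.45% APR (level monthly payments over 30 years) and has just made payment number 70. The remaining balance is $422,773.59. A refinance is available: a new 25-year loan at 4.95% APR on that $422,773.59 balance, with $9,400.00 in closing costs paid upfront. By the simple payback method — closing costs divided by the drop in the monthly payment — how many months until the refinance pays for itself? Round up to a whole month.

57 months

Current payment = 465,000 × 5.45%/12 / (1 − (1+0.0045417)^−360) = $2,625.65.
Refinanced payment = 422,773.59 × 0.0041250 / (1 − (1+0.0041250)^−300) = $2,459.19.
Monthly savings = $2,625.65 − $2,459.19 = $166.46.
Break-even = $9,400.00 / $166.46 = 56.47 → 57 months.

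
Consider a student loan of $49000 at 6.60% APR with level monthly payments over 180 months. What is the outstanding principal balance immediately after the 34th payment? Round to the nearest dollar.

$43,035

With monthly rate i = 6.6%/12 = 0.0055000, the balance after k of n payments is P · [(1+i)^n − (1+i)^k] / [(1+i)^n − 1].
(1+0.0055000)^180 = 2.68394423 and (1+0.0055000)^34 = 1.20500971, so the balance is 49,000 × (2.68394423 − 1.20500971) / (2.68394423 − 1) = $43,034.56.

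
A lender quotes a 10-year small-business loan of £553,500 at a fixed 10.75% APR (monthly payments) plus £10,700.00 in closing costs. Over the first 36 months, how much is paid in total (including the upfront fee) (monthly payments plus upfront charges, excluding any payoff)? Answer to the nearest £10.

£282,370

Monthly rate = 10.75%/12 = 0.0089583; payment = 553,500 × 0.0089583 / (1 − (1+0.0089583)^−120) = £7,546.35.
Total outlay = 36 × £7,546.35 + £10,700.00 = £282,368.60.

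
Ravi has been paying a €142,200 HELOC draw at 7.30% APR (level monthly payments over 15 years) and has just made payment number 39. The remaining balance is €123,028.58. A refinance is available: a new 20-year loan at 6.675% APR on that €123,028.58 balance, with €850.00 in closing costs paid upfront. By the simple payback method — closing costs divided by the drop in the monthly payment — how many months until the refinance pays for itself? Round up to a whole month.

3 months

Current payment = 142,200 × 7.3%/12 / (1 − (1+0.0060833)^−180) = €1,302.10.
Refinanced payment = 123,028.58 × 0.0055625 / (1 − (1+0.0055625)^−240) = €929.99.
Monthly savings = €1,302.10 − €929.99 = €372.11.
Break-even = €850.00 / €372.11 = 2.28 → 3 months.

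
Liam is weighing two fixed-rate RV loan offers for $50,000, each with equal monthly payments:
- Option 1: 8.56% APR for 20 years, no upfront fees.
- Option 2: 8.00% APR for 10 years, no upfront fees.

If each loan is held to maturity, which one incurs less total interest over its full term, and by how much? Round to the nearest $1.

Option 1: monthly rate = 8.56%/12 = 0.0071333; payment = 50,000 × 0.0071333 / (1 − (1+0.0071333)^−240) = $435.81.
Total interest on Option 1 = 240 × $435.81 − $50,000 = $54,594.40.
Option 2: at 8.00% the monthly rate is 0.0066667, so the payment is 50,000 × 0.0066667 / (1 − 1.0066667^−120) = $606.64.
Total interest on Option 2 = 120 × $606.64 − $50,000 = $22,796.80.
Option 2 is lower by $31,797.60.

Option 2 by $31,798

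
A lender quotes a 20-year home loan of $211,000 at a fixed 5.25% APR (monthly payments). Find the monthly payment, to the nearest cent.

At 5.25% the monthly rate is 0.0043750, so the payment is 211,000 × 0.0043750 / (1 − 1.0043750^−240) = $1,421.81.

$1,421.81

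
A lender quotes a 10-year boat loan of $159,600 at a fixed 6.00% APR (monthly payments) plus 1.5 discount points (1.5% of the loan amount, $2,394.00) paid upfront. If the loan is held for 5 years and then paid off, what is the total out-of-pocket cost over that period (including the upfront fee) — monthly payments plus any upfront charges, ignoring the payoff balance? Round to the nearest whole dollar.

At 6.00% the monthly rate is 0.0050000, so the payment is 159,600 × 0.0050000 / (1 − 1.0050000^−120) = $1,771.89.
Total outlay = 60 × $1,771.89 + $2,394.00 = $108,707.40.

$108,707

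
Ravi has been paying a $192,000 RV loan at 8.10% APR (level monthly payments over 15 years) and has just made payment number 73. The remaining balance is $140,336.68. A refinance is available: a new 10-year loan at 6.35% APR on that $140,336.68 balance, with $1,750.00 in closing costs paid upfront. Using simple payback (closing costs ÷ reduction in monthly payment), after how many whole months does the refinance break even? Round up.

7 months

Current payment = 192,000 × 8.1%/12 / (1 − (1+0.0067500)^−180) = $1,845.95.
Refinanced payment = 140,336.68 × 0.0052917 / (1 − (1+0.0052917)^−120) = $1,582.80.
Monthly savings = $1,845.95 − $1,582.80 = $263.15.
Break-even = $1,750.00 / $263.15 = 6.65 → 7 months.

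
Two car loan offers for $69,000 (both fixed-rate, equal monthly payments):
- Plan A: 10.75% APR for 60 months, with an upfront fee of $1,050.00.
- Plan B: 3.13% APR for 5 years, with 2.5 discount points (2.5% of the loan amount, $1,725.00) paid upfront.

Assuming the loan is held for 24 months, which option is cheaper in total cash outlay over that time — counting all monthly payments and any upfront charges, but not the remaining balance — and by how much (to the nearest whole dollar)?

Plan A: at 10.75% the monthly rate is 0.0089583, so the payment is 69,000 × 0.0089583 / (1 − 1.0089583^−60) = $1,491.64.
Plan B: monthly rate = 3.13%/12 = 0.0026083; payment = 69,000 × 0.0026083 / (1 − (1+0.0026083)^−60) = $1,243.83.
Over 24 months: Plan A costs 24 × $1,491.64 + $1,050.00 = $36,849.36; Plan B costs 24 × $1,243.83 + $1,725.00 = $31,576.92.
Plan B is cheaper by $36,849.36 − $31,576.92 = $5,272.44.

Plan B by $5,272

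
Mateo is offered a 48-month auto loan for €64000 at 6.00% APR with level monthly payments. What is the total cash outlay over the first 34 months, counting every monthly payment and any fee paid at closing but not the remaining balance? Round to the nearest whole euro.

€51,103

Monthly rate = 6%/12 = 0.0050000; payment = 64,000 × 0.0050000 / (1 − (1+0.0050000)^−48) = €1,503.04.
Total outlay = 34 × €1,503.04 = €51,103.36.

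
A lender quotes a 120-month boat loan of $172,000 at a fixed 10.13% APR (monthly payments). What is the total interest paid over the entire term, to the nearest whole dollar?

At 10.13% the monthly rate is 0.0084417, so the payment is 172,000 × 0.0084417 / (1 − 1.0084417^−120) = $2,285.39.
Total paid = 120 × $2,285.39 = $274,246.80; interest = $274,246.80 − $172,000 = $102,246.80.

$102,247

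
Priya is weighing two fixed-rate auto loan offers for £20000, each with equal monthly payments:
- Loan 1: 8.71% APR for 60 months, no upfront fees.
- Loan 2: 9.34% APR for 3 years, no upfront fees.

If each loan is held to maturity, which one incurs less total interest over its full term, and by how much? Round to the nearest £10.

Loan 1: at 8.71% the monthly rate is 0.0072583, so the payment is 20,000 × 0.0072583 / (1 − 1.0072583^−60) = £412.36.
Total interest on Loan 1 = 60 × £412.36 − £20,000 = £4,741.60.
Loan 2: at 9.34% the monthly rate is 0.0077833, so the payment is 20,000 × 0.0077833 / (1 − 1.0077833^−36) = £639.16.
Total interest on Loan 2 = 36 × £639.16 − £20,000 = £3,009.76.
Loan 2 is lower by £1,731.84.

Loan 2 by £1,730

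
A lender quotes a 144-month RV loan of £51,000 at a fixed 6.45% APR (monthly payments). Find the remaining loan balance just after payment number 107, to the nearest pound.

£17,059

With monthly rate i = 6.45%/12 = 0.0053750, the balance after k of n payments is P · [(1+i)^n − (1+i)^k] / [(1+i)^n − 1].
(1+0.0053750)^144 = 2.16393278 and (1+0.0053750)^107 = 1.77461743, so the balance is 51,000 × (2.16393278 − 1.77461743) / (2.16393278 − 1) = £17,058.62.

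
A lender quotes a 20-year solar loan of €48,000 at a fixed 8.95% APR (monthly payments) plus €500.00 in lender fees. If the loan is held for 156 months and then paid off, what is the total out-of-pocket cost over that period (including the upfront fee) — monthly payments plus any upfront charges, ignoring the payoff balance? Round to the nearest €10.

Monthly rate = 8.95%/12 = 0.0074583; payment = 48,000 × 0.0074583 / (1 − (1+0.0074583)^−240) = €430.33.
Total outlay = 156 × €430.33 + €500.00 = €67,631.48.

€67,630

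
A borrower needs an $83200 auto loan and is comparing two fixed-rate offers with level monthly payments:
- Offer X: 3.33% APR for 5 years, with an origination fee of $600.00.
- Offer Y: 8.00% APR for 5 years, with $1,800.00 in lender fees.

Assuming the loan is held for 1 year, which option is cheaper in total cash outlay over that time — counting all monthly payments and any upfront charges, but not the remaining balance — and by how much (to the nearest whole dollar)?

Offer X: monthly rate = 3.33%/12 = 0.0027750; payment = 83,200 × 0.0027750 / (1 − (1+0.0027750)^−60) = $1,507.23.
Offer Y: at 8.00% the monthly rate is 0.0066667, so the payment is 83,200 × 0.0066667 / (1 − 1.0066667^−60) = $1,687.00.
Over 12 months: Offer X costs 12 × $1,507.23 + $600.00 = $18,686.76; Offer Y costs 12 × $1,687.00 + $1,800.00 = $22,044.00.
Offer X is cheaper by $22,044.00 − $18,686.76 = $3,357.24.

Offer X by $3,357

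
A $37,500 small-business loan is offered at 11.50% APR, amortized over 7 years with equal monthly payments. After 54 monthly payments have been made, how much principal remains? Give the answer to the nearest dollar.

$16,929

With monthly rate i = 11.5%/12 = 0.0095833, the balance after k of n payments is P · [(1+i)^n − (1+i)^k] / [(1+i)^n − 1].
(1+0.0095833)^84 = 2.22814004 and (1+0.0095833)^54 = 1.67369882, so the balance is 37,500 × (2.22814004 − 1.67369882) / (2.22814004 − 1) = $16,929.30.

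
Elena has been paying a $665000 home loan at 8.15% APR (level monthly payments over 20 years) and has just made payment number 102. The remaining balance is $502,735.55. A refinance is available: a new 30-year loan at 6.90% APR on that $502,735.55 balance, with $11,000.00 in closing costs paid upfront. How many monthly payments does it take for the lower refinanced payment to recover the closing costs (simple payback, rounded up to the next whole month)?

Current payment = 665,000 × 8.15%/12 / (1 − (1+0.0067917)^−240) = $5,624.57.
Refinanced payment = 502,735.55 × 0.0057500 / (1 − (1+0.0057500)^−360) = $3,311.02.
Monthly savings = $5,624.57 − $3,311.02 = $2,313.55.
Break-even = $11,000.00 / $2,313.55 = 4.75 → 5 months.

5 months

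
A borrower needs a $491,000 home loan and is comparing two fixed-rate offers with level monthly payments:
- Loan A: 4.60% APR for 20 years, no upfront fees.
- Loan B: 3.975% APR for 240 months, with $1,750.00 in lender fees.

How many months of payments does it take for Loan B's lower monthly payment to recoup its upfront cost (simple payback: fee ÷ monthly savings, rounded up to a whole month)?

Loan A: at 4.60% the monthly rate is 0.0038333, so the payment is 491,000 × 0.0038333 / (1 − 1.0038333^−240) = $3,132.87.
Loan B: monthly rate = 3.975%/12 = 0.0033125; payment = 491,000 × 0.0033125 / (1 − (1+0.0033125)^−240) = $2,968.90.
Monthly savings = $3,132.87 − $2,968.90 = $163.97.
Break-even = $1,750.00 / $163.97 = 10.67 → 11 months.

11 months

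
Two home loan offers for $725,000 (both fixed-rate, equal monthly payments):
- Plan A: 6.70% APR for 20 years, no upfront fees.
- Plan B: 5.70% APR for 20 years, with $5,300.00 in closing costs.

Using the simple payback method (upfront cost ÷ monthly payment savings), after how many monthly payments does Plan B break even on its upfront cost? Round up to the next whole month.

Plan A: monthly rate = 6.7%/12 = 0.0055833; payment = 725,000 × 0.0055833 / (1 − (1+0.0055833)^−240) = $5,491.11.
Plan B: at 5.70% the monthly rate is 0.0047500, so the payment is 725,000 × 0.0047500 / (1 − 1.0047500^−240) = $5,069.43.
Monthly savings = $5,491.11 − $5,069.43 = $421.68.
Break-even = $5,300.00 / $421.68 = 12.57 → 13 months.

13 months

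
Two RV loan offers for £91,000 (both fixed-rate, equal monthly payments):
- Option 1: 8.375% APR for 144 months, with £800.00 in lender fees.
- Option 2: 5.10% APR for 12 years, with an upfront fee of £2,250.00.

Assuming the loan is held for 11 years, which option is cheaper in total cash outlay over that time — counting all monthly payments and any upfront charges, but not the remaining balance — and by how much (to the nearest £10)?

Option 1: monthly rate = 8.375%/12 = 0.0069792; payment = 91,000 × 0.0069792 / (1 − (1+0.0069792)^−144) = £1,003.84.
Option 2: at 5.10% the monthly rate is 0.0042500, so the payment is 91,000 × 0.0042500 / (1 − 1.0042500^−144) = £846.22.
Over 132 months: Option 1 costs 132 × £1,003.84 + £800.00 = £133,306.88; Option 2 costs 132 × £846.22 + £2,250.00 = £113,951.04.
Option 2 is cheaper by £133,306.88 − £113,951.04 = £19,355.84.

Option 2 by £19,360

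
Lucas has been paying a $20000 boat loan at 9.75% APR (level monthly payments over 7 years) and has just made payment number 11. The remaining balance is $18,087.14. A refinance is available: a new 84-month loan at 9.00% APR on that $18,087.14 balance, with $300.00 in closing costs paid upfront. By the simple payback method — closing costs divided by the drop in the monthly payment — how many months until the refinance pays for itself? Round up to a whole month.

8 months

Current payment = 20,000 × 9.75%/12 / (1 − (1+0.0081250)^−84) = $329.45.
Refinanced payment = 18,087.14 × 0.0075000 / (1 − (1+0.0075000)^−84) = $291.01.
Monthly savings = $329.45 − $291.01 = $38.44.
Break-even = $300.00 / $38.44 = 7.80 → 8 months.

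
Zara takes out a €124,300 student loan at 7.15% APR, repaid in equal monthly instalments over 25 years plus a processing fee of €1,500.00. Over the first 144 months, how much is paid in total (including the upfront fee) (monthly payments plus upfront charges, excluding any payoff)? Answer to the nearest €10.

€129,730

At 7.15% the monthly rate is 0.0059583, so the payment is 124,300 × 0.0059583 / (1 − 1.0059583^−300) = €890.46.
Total outlay = 144 × €890.46 + €1,500.00 = €129,726.24.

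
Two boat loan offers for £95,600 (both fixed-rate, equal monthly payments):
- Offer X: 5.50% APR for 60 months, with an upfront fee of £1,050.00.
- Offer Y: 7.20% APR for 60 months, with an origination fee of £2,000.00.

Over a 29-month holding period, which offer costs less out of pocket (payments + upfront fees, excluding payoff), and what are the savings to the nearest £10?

Offer X: monthly rate = 5.5%/12 = 0.0045833; payment = 95,600 × 0.0045833 / (1 − (1+0.0045833)^−60) = £1,826.07.
Offer Y: at 7.20% the monthly rate is 0.0060000, so the payment is 95,600 × 0.0060000 / (1 − 1.0060000^−60) = £1,902.03.
Over 29 months: Offer X costs 29 × £1,826.07 + £1,050.00 = £54,006.03; Offer Y costs 29 × £1,902.03 + £2,000.00 = £57,158.87.
Offer X is cheaper by £57,158.87 − £54,006.03 = £3,152.84.

Offer X by £3,150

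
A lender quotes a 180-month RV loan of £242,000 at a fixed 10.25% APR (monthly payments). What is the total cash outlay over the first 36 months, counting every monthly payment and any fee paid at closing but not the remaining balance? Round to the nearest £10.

£94,960

Monthly rate = 10.25%/12 = 0.0085417; payment = 242,000 × 0.0085417 / (1 − (1+0.0085417)^−180) = £2,637.68.
Total outlay = 36 × £2,637.68 = £94,956.48.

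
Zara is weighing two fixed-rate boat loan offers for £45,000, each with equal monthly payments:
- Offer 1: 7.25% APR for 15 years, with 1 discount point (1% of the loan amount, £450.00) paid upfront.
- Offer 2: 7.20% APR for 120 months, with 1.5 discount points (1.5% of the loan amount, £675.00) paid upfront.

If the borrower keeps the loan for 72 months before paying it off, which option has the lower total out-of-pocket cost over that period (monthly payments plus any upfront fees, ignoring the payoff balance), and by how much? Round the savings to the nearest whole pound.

Offer 1 by £8,602

Offer 1: monthly rate = 7.25%/12 = 0.0060417; payment = 45,000 × 0.0060417 / (1 − (1+0.0060417)^−180) = £410.79.
Offer 2: at 7.20% the monthly rate is 0.0060000, so the payment is 45,000 × 0.0060000 / (1 − 1.0060000^−120) = £527.14.
Over 72 months: Offer 1 costs 72 × £410.79 + £450.00 = £30,026.88; Offer 2 costs 72 × £527.14 + £675.00 = £38,629.08.
Offer 1 is cheaper by £38,629.08 − £30,026.88 = £8,602.20.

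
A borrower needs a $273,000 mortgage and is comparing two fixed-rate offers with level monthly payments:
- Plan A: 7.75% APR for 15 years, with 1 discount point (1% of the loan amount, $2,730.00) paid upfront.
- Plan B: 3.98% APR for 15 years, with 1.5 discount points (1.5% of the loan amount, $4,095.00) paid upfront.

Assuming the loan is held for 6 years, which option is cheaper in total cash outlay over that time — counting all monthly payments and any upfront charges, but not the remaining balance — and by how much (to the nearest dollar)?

Plan A: monthly rate = 7.75%/12 = 0.0064583; payment = 273,000 × 0.0064583 / (1 − (1+0.0064583)^−180) = $2,569.68.
Plan B: monthly rate = 3.98%/12 = 0.0033167; payment = 273,000 × 0.0033167 / (1 − (1+0.0033167)^−180) = $2,016.61.
Over 72 months: Plan A costs 72 × $2,569.68 + $2,730.00 = $187,746.96; Plan B costs 72 × $2,016.61 + $4,095.00 = $149,290.92.
Plan B is cheaper by $187,746.96 − $149,290.92 = $38,456.04.

Plan B by $38,456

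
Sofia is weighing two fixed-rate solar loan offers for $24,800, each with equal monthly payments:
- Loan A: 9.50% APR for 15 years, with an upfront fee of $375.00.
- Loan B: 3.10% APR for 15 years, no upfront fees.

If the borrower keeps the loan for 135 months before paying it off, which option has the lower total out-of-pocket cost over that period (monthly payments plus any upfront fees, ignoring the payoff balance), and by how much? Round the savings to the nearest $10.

Loan B by $12,050

Loan A: at 9.50% the monthly rate is 0.0079167, so the payment is 24,800 × 0.0079167 / (1 − 1.0079167^−180) = $258.97.
Loan B: at 3.10% the monthly rate is 0.0025833, so the payment is 24,800 × 0.0025833 / (1 − 1.0025833^−180) = $172.46.
Over 135 months: Loan A costs 135 × $258.97 + $375.00 = $35,335.95; Loan B costs 135 × $172.46 = $23,282.10.
Loan B is cheaper by $35,335.95 − $23,282.10 = $12,053.85.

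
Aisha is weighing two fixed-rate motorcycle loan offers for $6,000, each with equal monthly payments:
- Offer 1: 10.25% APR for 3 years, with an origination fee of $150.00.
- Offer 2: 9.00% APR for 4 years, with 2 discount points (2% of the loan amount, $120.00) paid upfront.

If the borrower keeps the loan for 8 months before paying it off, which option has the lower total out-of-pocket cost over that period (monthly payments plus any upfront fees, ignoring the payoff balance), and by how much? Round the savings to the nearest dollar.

Offer 1: monthly rate = 10.25%/12 = 0.0085417; payment = 6,000 × 0.0085417 / (1 − (1+0.0085417)^−36) = $194.31.
Offer 2: at 9.00% the monthly rate is 0.0075000, so the payment is 6,000 × 0.0075000 / (1 − 1.0075000^−48) = $149.31.
Over 8 months: Offer 1 costs 8 × $194.31 + $150.00 = $1,704.48; Offer 2 costs 8 × $149.31 + $120.00 = $1,314.48.
Offer 2 is cheaper by $1,704.48 − $1,314.48 = $390.00.

Offer 2 by $390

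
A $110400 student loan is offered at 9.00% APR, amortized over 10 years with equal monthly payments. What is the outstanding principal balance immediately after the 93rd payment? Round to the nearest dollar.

$34,067

With monthly rate i = 9%/12 = 0.0075000, the balance after k of n payments is P · [(1+i)^n − (1+i)^k] / [(1+i)^n − 1].
(1+0.0075000)^120 = 2.45135708 and (1+0.0075000)^93 = 2.00350346, so the balance is 110,400 × (2.45135708 − 2.00350346) / (2.45135708 − 1) = $34,066.76.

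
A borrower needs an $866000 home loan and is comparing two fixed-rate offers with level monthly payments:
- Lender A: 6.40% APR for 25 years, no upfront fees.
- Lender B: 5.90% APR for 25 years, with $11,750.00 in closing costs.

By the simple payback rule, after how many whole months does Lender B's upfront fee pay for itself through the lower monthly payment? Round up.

Lender A: at 6.40% the monthly rate is 0.0053333, so the payment is 866,000 × 0.0053333 / (1 − 1.0053333^−300) = $5,793.30.
Lender B: at 5.90% the monthly rate is 0.0049167, so the payment is 866,000 × 0.0049167 / (1 − 1.0049167^−300) = $5,526.83.
Monthly savings = $5,793.30 − $5,526.83 = $266.47.
Break-even = $11,750.00 / $266.47 = 44.10 → 45 months.

45 months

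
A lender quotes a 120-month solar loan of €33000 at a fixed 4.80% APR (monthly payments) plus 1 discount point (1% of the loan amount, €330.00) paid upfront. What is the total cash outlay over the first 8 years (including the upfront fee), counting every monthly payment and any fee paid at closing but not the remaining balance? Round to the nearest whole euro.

€33,623

At 4.80% the monthly rate is 0.0040000, so the payment is 33,000 × 0.0040000 / (1 − 1.0040000^−120) = €346.80.
Total outlay = 96 × €346.80 + €330.00 = €33,622.80.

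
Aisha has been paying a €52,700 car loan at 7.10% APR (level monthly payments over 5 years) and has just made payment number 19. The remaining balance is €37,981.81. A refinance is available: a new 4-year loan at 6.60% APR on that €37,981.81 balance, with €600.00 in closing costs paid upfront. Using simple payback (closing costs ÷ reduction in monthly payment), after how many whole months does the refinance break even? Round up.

Current payment = 52,700 × 7.1%/12 / (1 − (1+0.0059167)^−60) = €1,046.01.
Refinanced payment = 37,981.81 × 0.0055000 / (1 − (1+0.0055000)^−48) = €902.49.
Monthly savings = €1,046.01 − €902.49 = €143.52.
Break-even = €600.00 / €143.52 = 4.18 → 5 months.

5 months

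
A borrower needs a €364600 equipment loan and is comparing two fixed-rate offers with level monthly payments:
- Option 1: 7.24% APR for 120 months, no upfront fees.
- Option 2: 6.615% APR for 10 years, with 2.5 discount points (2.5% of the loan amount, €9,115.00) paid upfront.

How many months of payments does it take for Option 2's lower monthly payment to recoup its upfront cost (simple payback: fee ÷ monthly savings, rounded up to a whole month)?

78 months

Option 1: monthly rate = 7.24%/12 = 0.0060333; payment = 364,600 × 0.0060333 / (1 − (1+0.0060333)^−120) = €4,278.55.
Option 2: at 6.615% the monthly rate is 0.0055125, so the payment is 364,600 × 0.0055125 / (1 − 1.0055125^−120) = €4,161.32.
Monthly savings = €4,278.55 − €4,161.32 = €117.23.
Break-even = €9,115.00 / €117.23 = 77.75 → 78 months.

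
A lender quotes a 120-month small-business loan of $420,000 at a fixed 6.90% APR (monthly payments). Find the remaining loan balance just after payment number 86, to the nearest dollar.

With monthly rate i = 6.9%/12 = 0.0057500, the balance after k of n payments is P · [(1+i)^n − (1+i)^k] / [(1+i)^n − 1].
(1+0.0057500)^120 = 1.98977949 and (1+0.0057500)^86 = 1.63735763, so the balance is 420,000 × (1.98977949 − 1.63735763) / (1.98977949 − 1) = $149,545.61.

$149,546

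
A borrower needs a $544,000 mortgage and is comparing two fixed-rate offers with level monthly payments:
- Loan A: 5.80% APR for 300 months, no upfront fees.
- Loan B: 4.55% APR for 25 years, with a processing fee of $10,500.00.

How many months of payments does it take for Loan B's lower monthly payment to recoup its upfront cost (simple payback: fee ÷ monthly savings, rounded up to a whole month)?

27 months

Loan A: monthly rate = 5.8%/12 = 0.0048333; payment = 544,000 × 0.0048333 / (1 − (1+0.0048333)^−300) = $3,438.79.
Loan B: at 4.55% the monthly rate is 0.0037917, so the payment is 544,000 × 0.0037917 / (1 − 1.0037917^−300) = $3,039.19.
Monthly savings = $3,438.79 − $3,039.19 = $399.60.
Break-even = $10,500.00 / $399.60 = 26.28 → 27 months.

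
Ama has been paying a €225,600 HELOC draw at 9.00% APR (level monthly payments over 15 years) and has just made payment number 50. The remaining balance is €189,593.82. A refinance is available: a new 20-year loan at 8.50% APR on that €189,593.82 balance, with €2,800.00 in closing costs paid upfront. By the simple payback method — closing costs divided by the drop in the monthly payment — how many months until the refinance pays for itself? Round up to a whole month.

5 months

Current payment = 225,600 × 9%/12 / (1 − (1+0.0075000)^−180) = €2,288.19.
Refinanced payment = 189,593.82 × 0.0070833 / (1 − (1+0.0070833)^−240) = €1,645.34.
Monthly savings = €2,288.19 − €1,645.34 = €642.85.
Break-even = €2,800.00 / €642.85 = 4.36 → 5 months.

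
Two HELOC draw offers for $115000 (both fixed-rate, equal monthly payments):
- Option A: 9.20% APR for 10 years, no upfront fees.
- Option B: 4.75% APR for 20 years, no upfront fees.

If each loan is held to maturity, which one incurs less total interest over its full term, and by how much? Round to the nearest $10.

Option A by $2,050

Option A: monthly rate = 9.2%/12 = 0.0076667; payment = 115,000 × 0.0076667 / (1 − (1+0.0076667)^−120) = $1,469.25.
Total interest on Option A = 120 × $1,469.25 − $115,000 = $61,310.00.
Option B: at 4.75% the monthly rate is 0.0039583, so the payment is 115,000 × 0.0039583 / (1 − 1.0039583^−240) = $743.16.
Total interest on Option B = 240 × $743.16 − $115,000 = $63,358.40.
Option A is lower by $2,048.40.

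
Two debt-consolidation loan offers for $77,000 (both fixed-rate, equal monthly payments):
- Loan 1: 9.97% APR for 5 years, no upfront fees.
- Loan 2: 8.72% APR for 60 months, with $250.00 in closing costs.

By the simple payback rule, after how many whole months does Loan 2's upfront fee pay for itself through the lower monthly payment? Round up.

Loan 1: at 9.97% the monthly rate is 0.0083083, so the payment is 77,000 × 0.0083083 / (1 − 1.0083083^−60) = $1,634.89.
Loan 2: monthly rate = 8.72%/12 = 0.0072667; payment = 77,000 × 0.0072667 / (1 − (1+0.0072667)^−60) = $1,587.95.
Monthly savings = $1,634.89 − $1,587.95 = $46.94.
Break-even = $250.00 / $46.94 = 5.33 → 6 months.

6 months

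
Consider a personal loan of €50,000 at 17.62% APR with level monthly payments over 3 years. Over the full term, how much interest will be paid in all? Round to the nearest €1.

€14,732

At 17.62% the monthly rate is 0.0146833, so the payment is 50,000 × 0.0146833 / (1 − 1.0146833^−36) = €1,798.10.
Total paid = 36 × €1,798.10 = €64,731.60; interest = €64,731.60 − €50,000 = €14,731.60.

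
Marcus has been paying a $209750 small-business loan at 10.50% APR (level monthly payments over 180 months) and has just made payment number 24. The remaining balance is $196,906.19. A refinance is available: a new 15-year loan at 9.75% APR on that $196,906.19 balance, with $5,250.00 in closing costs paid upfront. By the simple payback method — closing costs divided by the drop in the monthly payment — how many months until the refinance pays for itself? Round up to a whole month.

Current payment = 209,750 × 10.5%/12 / (1 − (1+0.0087500)^−180) = $2,318.57.
Refinanced payment = 196,906.19 × 0.0081250 / (1 − (1+0.0081250)^−180) = $2,085.95.
Monthly savings = $2,318.57 − $2,085.95 = $232.62.
Break-even = $5,250.00 / $232.62 = 22.57 → 23 months.

23 months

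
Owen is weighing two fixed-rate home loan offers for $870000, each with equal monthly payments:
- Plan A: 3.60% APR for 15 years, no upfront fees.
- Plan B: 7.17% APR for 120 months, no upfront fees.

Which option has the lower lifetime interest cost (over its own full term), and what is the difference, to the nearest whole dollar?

Plan A by $94,127

Plan A: at 3.60% the monthly rate is 0.0030000, so the payment is 870,000 × 0.0030000 / (1 − 1.0030000^−180) = $6,262.29.
Total interest on Plan A = 180 × $6,262.29 − $870,000 = $257,212.20.
Plan B: at 7.17% the monthly rate is 0.0059750, so the payment is 870,000 × 0.0059750 / (1 − 1.0059750^−120) = $10,177.83.
Total interest on Plan B = 120 × $10,177.83 − $870,000 = $351,339.60.
Plan A is lower by $94,127.40.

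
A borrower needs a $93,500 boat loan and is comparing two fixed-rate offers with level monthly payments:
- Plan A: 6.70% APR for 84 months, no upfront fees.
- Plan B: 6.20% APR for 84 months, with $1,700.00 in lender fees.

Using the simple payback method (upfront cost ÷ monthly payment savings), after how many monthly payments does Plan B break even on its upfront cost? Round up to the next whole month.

Plan A: monthly rate = 6.7%/12 = 0.0055833; payment = 93,500 × 0.0055833 / (1 − (1+0.0055833)^−84) = $1,397.49.
Plan B: monthly rate = 6.2%/12 = 0.0051667; payment = 93,500 × 0.0051667 / (1 − (1+0.0051667)^−84) = $1,374.88.
Monthly savings = $1,397.49 − $1,374.88 = $22.61.
Break-even = $1,700.00 / $22.61 = 75.19 → 76 months.

76 months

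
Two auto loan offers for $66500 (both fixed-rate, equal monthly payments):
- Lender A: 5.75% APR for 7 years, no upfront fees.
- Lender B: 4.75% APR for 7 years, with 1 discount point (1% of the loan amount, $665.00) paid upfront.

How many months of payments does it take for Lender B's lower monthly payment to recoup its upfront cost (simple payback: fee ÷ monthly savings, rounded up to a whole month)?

Lender A: monthly rate = 5.75%/12 = 0.0047917; payment = 66,500 × 0.0047917 / (1 − (1+0.0047917)^−84) = $963.52.
Lender B: monthly rate = 4.75%/12 = 0.0039583; payment = 66,500 × 0.0039583 / (1 − (1+0.0039583)^−84) = $932.11.
Monthly savings = $963.52 − $932.11 = $31.41.
Break-even = $665.00 / $31.41 = 21.17 → 22 months.

22 months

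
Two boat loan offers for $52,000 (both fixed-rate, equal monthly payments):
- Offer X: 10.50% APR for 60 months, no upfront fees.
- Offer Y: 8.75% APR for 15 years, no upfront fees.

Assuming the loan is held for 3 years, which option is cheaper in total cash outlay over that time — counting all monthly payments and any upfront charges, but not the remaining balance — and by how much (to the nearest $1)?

Offer X: monthly rate = 10.5%/12 = 0.0087500; payment = 52,000 × 0.0087500 / (1 − (1+0.0087500)^−60) = $1,117.68.
Offer Y: at 8.75% the monthly rate is 0.0072917, so the payment is 52,000 × 0.0072917 / (1 − 1.0072917^−180) = $519.71.
Over 36 months: Offer X costs 36 × $1,117.68 = $40,236.48; Offer Y costs 36 × $519.71 = $18,709.56.
Offer Y is cheaper by $40,236.48 − $18,709.56 = $21,526.92.

Offer Y by $21,527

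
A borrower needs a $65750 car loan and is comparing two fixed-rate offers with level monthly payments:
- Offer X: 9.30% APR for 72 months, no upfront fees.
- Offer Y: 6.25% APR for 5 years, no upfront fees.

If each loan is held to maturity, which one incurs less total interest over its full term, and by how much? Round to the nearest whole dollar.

Offer Y by $9,312

Offer X: monthly rate = 9.3%/12 = 0.0077500; payment = 65,750 × 0.0077500 / (1 − (1+0.0077500)^−72) = $1,194.99.
Total interest on Offer X = 72 × $1,194.99 − $65,750 = $20,289.28.
Offer Y: monthly rate = 6.25%/12 = 0.0052083; payment = 65,750 × 0.0052083 / (1 − (1+0.0052083)^−60) = $1,278.79.
Total interest on Offer Y = 60 × $1,278.79 − $65,750 = $10,977.40.
Offer Y is lower by $9,311.88.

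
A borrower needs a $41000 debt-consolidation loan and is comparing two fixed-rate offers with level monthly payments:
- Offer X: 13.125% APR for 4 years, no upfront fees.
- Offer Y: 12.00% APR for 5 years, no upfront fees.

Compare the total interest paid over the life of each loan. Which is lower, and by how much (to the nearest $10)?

Offer X: monthly rate = 13.125%/12 = 0.0109375; payment = 41,000 × 0.0109375 / (1 − (1+0.0109375)^−48) = $1,102.47.
Total interest on Offer X = 48 × $1,102.47 − $41,000 = $11,918.56.
Offer Y: monthly rate = 12%/12 = 0.0100000; payment = 41,000 × 0.0100000 / (1 − (1+0.0100000)^−60) = $912.02.
Total interest on Offer Y = 60 × $912.02 − $41,000 = $13,721.20.
Offer X is lower by $1,802.64.

Offer X by $1,800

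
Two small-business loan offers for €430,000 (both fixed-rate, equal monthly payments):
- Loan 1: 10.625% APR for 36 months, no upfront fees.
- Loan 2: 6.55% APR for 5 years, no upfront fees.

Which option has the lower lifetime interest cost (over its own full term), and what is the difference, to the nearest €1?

Loan 1: at 10.625% the monthly rate is 0.0088542, so the payment is 430,000 × 0.0088542 / (1 − 1.0088542^−36) = €14,001.41.
Total interest on Loan 1 = 36 × €14,001.41 − €430,000 = €74,050.76.
Loan 2: monthly rate = 6.55%/12 = 0.0054583; payment = 430,000 × 0.0054583 / (1 − (1+0.0054583)^−60) = €8,423.52.
Total interest on Loan 2 = 60 × €8,423.52 − €430,000 = €75,411.20.
Loan 1 is lower by €1,360.44.

Loan 1 by €1,360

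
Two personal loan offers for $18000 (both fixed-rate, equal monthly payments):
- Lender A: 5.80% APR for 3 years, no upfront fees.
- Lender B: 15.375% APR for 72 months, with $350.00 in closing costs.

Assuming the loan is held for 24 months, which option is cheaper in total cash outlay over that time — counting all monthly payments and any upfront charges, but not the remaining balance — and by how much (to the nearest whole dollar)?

Lender B by $3,530

Lender A: monthly rate = 5.8%/12 = 0.0048333; payment = 18,000 × 0.0048333 / (1 − (1+0.0048333)^−36) = $545.97.
Lender B: at 15.375% the monthly rate is 0.0128125, so the payment is 18,000 × 0.0128125 / (1 − 1.0128125^−72) = $384.29.
Over 24 months: Lender A costs 24 × $545.97 = $13,103.28; Lender B costs 24 × $384.29 + $350.00 = $9,572.96.
Lender B is cheaper by $13,103.28 − $9,572.96 = $3,530.32.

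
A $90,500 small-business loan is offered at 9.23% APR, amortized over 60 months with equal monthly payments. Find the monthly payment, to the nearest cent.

$1,888.75

Monthly rate = 9.23%/12 = 0.0076917; payment = 90,500 × 0.0076917 / (1 − (1+0.0076917)^−60) = $1,888.75.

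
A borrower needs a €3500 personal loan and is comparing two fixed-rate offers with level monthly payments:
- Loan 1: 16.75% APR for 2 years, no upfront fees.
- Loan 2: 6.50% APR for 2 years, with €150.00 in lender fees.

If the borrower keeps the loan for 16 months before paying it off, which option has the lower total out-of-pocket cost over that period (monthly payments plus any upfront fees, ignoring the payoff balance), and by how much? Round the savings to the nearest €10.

Loan 2 by €120

Loan 1: monthly rate = 16.75%/12 = 0.0139583; payment = 3,500 × 0.0139583 / (1 − (1+0.0139583)^−24) = €172.63.
Loan 2: at 6.50% the monthly rate is 0.0054167, so the payment is 3,500 × 0.0054167 / (1 − 1.0054167^−24) = €155.91.
Over 16 months: Loan 1 costs 16 × €172.63 = €2,762.08; Loan 2 costs 16 × €155.91 + €150.00 = €2,644.56.
Loan 2 is cheaper by €2,762.08 − €2,644.56 = €117.52.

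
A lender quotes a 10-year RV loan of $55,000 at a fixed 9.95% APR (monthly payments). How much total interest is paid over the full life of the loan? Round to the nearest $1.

At 9.95% the monthly rate is 0.0082917, so the payment is 55,000 × 0.0082917 / (1 − 1.0082917^−120) = $725.31.
Total paid = 120 × $725.31 = $87,037.20; interest = $87,037.20 − $55,000 = $32,037.20.

$32,037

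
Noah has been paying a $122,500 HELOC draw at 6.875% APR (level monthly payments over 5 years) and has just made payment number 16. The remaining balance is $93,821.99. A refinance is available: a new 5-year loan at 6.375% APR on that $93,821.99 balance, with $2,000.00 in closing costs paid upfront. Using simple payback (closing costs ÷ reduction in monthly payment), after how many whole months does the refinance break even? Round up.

4 months

Current payment = 122,500 × 6.875%/12 / (1 − (1+0.0057292)^−60) = $2,418.43.
Refinanced payment = 93,821.99 × 0.0053125 / (1 − (1+0.0053125)^−60) = $1,830.25.
Monthly savings = $2,418.43 − $1,830.25 = $588.18.
Break-even = $2,000.00 / $588.18 = 3.40 → 4 months.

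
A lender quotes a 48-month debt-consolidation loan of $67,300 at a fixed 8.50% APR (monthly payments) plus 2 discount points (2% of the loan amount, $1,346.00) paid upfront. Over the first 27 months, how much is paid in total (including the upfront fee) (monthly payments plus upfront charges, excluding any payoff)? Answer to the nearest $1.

At 8.50% the monthly rate is 0.0070833, so the payment is 67,300 × 0.0070833 / (1 − 1.0070833^−48) = $1,658.83.
Total outlay = 27 × $1,658.83 + $1,346.00 = $46,134.41.

$46,134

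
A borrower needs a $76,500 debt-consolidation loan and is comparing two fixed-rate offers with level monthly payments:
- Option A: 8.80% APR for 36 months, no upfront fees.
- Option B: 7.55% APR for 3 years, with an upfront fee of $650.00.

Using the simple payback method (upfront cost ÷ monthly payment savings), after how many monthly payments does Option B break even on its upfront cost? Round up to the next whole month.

15 months

Option A: monthly rate = 8.8%/12 = 0.0073333; payment = 76,500 × 0.0073333 / (1 − (1+0.0073333)^−36) = $2,425.56.
Option B: monthly rate = 7.55%/12 = 0.0062917; payment = 76,500 × 0.0062917 / (1 − (1+0.0062917)^−36) = $2,381.38.
Monthly savings = $2,425.56 − $2,381.38 = $44.18.
Break-even = $650.00 / $44.18 = 14.71 → 15 months.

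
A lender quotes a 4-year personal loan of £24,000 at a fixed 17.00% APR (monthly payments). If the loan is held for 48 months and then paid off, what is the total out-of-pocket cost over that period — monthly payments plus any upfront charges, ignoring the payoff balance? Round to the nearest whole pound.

£33,241

At 17.00% the monthly rate is 0.0141667, so the payment is 24,000 × 0.0141667 / (1 − 1.0141667^−48) = £692.52.
Total outlay = 48 × £692.52 = £33,240.96.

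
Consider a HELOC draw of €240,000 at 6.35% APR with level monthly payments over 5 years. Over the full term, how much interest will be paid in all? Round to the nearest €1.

At 6.35% the monthly rate is 0.0052917, so the payment is 240,000 × 0.0052917 / (1 − 1.0052917^−60) = €4,679.03.
Total paid = 60 × €4,679.03 = €280,741.80; interest = €280,741.80 − €240,000 = €40,741.80.

€40,742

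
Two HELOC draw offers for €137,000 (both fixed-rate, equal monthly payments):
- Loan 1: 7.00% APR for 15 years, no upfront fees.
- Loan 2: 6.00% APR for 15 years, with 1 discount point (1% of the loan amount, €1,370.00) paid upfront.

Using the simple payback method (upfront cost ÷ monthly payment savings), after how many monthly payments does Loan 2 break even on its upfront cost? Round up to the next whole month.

19 months

Loan 1: at 7.00% the monthly rate is 0.0058333, so the payment is 137,000 × 0.0058333 / (1 − 1.0058333^−180) = €1,231.39.
Loan 2: monthly rate = 6%/12 = 0.0050000; payment = 137,000 × 0.0050000 / (1 − (1+0.0050000)^−180) = €1,156.08.
Monthly savings = €1,231.39 − €1,156.08 = €75.31.
Break-even = €1,370.00 / €75.31 = 18.19 → 19 months.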